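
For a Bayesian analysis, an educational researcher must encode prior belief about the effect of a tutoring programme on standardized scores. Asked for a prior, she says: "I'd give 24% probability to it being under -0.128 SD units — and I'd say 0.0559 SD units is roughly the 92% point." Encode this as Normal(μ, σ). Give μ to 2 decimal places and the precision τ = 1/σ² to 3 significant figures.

μ = -0.07, τ = 132

For Normal(μ,σ), the p-quantile is μ + z_p·σ. Here z_{0.24} = -0.7063, z_{0.92} = 1.405.
So -0.128 = μ − 0.7063σ and 0.0559 = μ + 1.405σ.
Subtracting: σ = (0.0559 − -0.128)/(1.405 − (-0.7063)) = 0.09.
Then μ = -0.128 − (-0.7063)·0.09 = -0.07.
Precision τ = 1/σ² = 1/0.0871² = 132.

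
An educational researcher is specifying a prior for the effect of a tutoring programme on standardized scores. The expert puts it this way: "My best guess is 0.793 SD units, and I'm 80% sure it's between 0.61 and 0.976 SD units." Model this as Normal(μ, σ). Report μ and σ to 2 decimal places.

A symmetric 80% interval runs μ ± z·σ with z = 1.282.
Half-width = 0.183, so σ = 0.183/1.282 = 0.14.
μ is the stated best guess, 0.79.

μ = 0.79, σ = 0.14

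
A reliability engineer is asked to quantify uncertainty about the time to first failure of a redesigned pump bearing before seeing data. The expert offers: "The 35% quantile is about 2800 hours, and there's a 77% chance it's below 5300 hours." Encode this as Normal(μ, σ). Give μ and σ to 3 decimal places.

The p-quantile of Normal(μ,σ) is μ + z_p·σ, with z_{0.35} = -0.3853 and z_{0.77} = 0.7388.
Eliminate σ: μ = (z₂·x₁ − z₁·x₂)/(z₂ − z₁) = (0.7388·2800 − (-0.3853)·5300)/1.124 = 3656.902.
Then σ = (x₂ − x₁)/(z₂ − z₁) = (5300 − 2800)/1.124 = 2223.868.

μ = 3656.902, σ = 2223.868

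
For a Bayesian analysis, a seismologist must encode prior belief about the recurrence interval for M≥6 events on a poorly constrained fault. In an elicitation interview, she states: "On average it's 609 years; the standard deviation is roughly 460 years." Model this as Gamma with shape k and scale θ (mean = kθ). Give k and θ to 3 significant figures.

k ≈ 1.75, θ ≈ 347

For Gamma(k, scale θ): mean = kθ, variance = kθ², so CV = 1/√k.
CV = SD/mean = 460/609 = 0.7553, hence k = 1/CV² = 1.75.
Then θ = mean/k = 609/1.75 = 347.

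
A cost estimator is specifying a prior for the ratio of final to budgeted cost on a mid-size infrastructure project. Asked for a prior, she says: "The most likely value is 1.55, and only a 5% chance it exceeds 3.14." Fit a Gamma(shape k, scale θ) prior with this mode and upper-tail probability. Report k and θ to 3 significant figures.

Gamma(k,θ) with k>1 has mode (k−1)θ, so θ = 1.55/(k−1).
Need P(X < 3.14) = 0.95 with θ tied to k this way. Start at k = 2, θ = 1.55: P(X<3.14) ≈ 0.601.
Too low — raise k to concentrate. Iterating converges to k ≈ 6.56.
Then θ = 1.55/(6.56−1) ≈ 0.279.

k ≈ 6.56, θ ≈ 0.279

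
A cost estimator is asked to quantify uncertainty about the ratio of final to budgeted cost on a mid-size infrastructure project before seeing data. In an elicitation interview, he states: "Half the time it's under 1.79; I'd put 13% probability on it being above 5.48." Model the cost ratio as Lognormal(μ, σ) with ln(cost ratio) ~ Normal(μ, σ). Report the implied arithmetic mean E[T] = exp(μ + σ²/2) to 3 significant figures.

If T ~ Lognormal(μ,σ) then ln T ~ Normal(μ,σ), so the p-quantile of ln T is μ + z_p·σ.
ln(1.79) = 0.5822 and ln(5.48) = 1.701; z_{0.5} = 0, z_{0.87} = 1.126.
σ = (1.701 − 0.5822)/(1.126 − (0)) = 0.993.
μ = 0.5822 − (0)·0.993 = 0.582.
E[T] = exp(μ + σ²/2) = exp(0.582 + 0.4934) = 2.93.

E[T] ≈ 2.93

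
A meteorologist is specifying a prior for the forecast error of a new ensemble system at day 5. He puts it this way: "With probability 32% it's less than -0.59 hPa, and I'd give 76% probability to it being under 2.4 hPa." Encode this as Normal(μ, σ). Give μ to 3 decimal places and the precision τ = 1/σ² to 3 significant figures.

μ = 0.601, τ = 0.154

The p-quantile of Normal(μ,σ) is μ + z_p·σ, with z_{0.32} = -0.4677 and z_{0.76} = 0.7063.
Eliminate σ: μ = (z₂·x₁ − z₁·x₂)/(z₂ − z₁) = (0.7063·-0.59 − (-0.4677)·2.4)/1.174 = 0.601.
Then σ = (x₂ − x₁)/(z₂ − z₁) = (2.4 − -0.59)/1.174 = 2.547.
Precision τ = 1/σ² = 1/2.547² = 0.154.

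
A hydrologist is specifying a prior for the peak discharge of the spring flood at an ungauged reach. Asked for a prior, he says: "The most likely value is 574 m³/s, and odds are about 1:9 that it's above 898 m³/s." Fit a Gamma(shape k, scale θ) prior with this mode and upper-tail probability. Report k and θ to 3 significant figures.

k ≈ 10.3, θ ≈ 61.4

Gamma(k,θ) with k>1 has mode (k−1)θ, so θ = 574/(k−1).
Need P(X < 898) = 0.9 with θ tied to k this way. Start at k = 2, θ = 574: P(X<898) ≈ 0.464.
Too low — raise k to concentrate. Iterating converges to k ≈ 10.3.
Then θ = 574/(10.3−1) ≈ 61.4.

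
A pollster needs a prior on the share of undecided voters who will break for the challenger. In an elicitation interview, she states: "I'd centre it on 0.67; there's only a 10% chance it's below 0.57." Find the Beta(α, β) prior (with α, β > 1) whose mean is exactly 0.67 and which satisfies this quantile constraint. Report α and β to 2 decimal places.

α ≈ 25.02, β ≈ 12.32

With mean 0.67 fixed, write α = 0.67s, β = 0.33s where s = α+β.
Need P(θ < 0.57) = 0.1 under Beta(0.67s, 0.33s). Normal approximation: (q−m)/√(m(1−m)/s) ≈ z_{0.1} = -1.28, so s ≈ 0.67·0.33·(-1.28)²/(0.57−0.67)² = 36.3.
At s = 36.3: P(θ<0.57) ≈ 0.103. Adjusting to match 0.1 gives s ≈ 37.34.
So α = 0.67·37.34 ≈ 25.02, β = 0.33·37.34 ≈ 12.32.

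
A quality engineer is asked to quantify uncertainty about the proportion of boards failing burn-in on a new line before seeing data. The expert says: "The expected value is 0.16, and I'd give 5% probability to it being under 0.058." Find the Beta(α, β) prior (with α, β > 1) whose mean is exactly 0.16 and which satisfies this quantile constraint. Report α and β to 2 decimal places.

With mean 0.16 fixed, write α = 0.16s, β = 0.84s where s = α+β.
Need P(θ < 0.058) = 0.05 under Beta(0.16s, 0.84s). Normal approximation: (q−m)/√(m(1−m)/s) ≈ z_{0.05} = -1.64, so s ≈ 0.16·0.84·(-1.64)²/(0.058−0.16)² = 35.0.
At s = 35.0: P(θ<0.058) ≈ 0.021. Adjusting to match 0.05 gives s ≈ 24.36.
So α = 0.16·24.36 ≈ 3.90, β = 0.84·24.36 ≈ 20.46.

α ≈ 3.90, β ≈ 20.46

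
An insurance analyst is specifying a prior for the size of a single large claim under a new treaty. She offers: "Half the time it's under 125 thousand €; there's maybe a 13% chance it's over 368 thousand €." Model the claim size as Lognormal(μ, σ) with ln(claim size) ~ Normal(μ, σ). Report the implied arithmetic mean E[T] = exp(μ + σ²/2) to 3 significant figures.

E[T] ≈ 198 thousand €

If T ~ Lognormal(μ,σ) then ln T ~ Normal(μ,σ), so the p-quantile of ln T is μ + z_p·σ.
ln(125) = 4.828 and ln(368) = 5.908; z_{0.5} = 0, z_{0.87} = 1.126.
σ = (5.908 − 4.828)/(1.126 − (0)) = 0.959.
μ = 4.828 − (0)·0.959 = 4.828.
E[T] = exp(μ + σ²/2) = exp(4.828 + 0.4595) = 198 thousand €.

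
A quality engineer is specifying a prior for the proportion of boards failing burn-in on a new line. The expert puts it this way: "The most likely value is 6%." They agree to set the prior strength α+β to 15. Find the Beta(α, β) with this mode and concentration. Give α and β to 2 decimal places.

For α,β > 1 the Beta mode is (α−1)/(α+β−2). With α+β = 15, the mode is (α−1)/13.
Set (α−1)/13 = 0.06 → α = 1 + 0.06·13 = 1.78.
β = 15 − α = 13.22.

α = 1.78, β = 13.22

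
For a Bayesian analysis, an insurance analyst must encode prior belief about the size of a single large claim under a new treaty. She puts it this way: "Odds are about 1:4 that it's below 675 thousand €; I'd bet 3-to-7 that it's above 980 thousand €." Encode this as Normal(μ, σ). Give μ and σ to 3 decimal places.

μ = 862.914, σ = 223.276

The p-quantile of Normal(μ,σ) is μ + z_p·σ, with z_{0.2} = -0.8416 and z_{0.7} = 0.5244.
Eliminate σ: μ = (z₂·x₁ − z₁·x₂)/(z₂ − z₁) = (0.5244·675 − (-0.8416)·980)/1.366 = 862.914.
Then σ = (x₂ − x₁)/(z₂ − z₁) = (980 − 675)/1.366 = 223.276.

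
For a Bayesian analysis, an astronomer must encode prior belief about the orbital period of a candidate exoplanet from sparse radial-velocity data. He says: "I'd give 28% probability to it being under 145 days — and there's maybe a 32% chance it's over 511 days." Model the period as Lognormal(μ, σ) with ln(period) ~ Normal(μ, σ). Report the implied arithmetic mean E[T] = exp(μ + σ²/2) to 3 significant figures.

If T ~ Lognormal(μ,σ) then ln T ~ Normal(μ,σ), so the p-quantile of ln T is μ + z_p·σ.
ln(145) = 4.977 and ln(511) = 6.236; z_{0.28} = -0.5828, z_{0.68} = 0.4677.
σ = (6.236 − 4.977)/(0.4677 − (-0.5828)) = 1.199.
μ = 4.977 − (-0.5828)·1.199 = 5.676.
E[T] = exp(μ + σ²/2) = exp(5.676 + 0.7188) = 598 days.

E[T] ≈ 598 days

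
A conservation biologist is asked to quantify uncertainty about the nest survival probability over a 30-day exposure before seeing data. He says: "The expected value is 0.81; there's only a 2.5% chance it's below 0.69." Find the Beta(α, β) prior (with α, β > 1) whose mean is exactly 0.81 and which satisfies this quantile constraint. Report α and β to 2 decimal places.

α ≈ 39.53, β ≈ 9.27

With mean 0.81 fixed, write α = 0.81s, β = 0.19s where s = α+β.
Need P(θ < 0.69) = 0.025 under Beta(0.81s, 0.19s). Normal approximation: (q−m)/√(m(1−m)/s) ≈ z_{0.025} = -1.96, so s ≈ 0.81·0.19·(-1.96)²/(0.69−0.81)² = 41.1.
At s = 41.1: P(θ<0.69) ≈ 0.035. Adjusting to match 0.025 gives s ≈ 48.80.
So α = 0.81·48.80 ≈ 39.53, β = 0.19·48.80 ≈ 9.27.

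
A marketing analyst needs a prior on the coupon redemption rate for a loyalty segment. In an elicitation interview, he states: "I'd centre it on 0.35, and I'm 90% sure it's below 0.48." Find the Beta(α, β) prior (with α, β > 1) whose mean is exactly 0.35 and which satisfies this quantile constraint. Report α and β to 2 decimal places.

α ≈ 7.95, β ≈ 14.76

With mean 0.35 fixed, write α = 0.35s, β = 0.65s where s = α+β.
Need P(θ < 0.48) = 0.9 under Beta(0.35s, 0.65s). Normal approximation: (q−m)/√(m(1−m)/s) ≈ z_{0.9} = 1.28, so s ≈ 0.35·0.65·(1.28)²/(0.48−0.35)² = 22.1.
At s = 22.1: P(θ<0.48) ≈ 0.897. Adjusting to match 0.9 gives s ≈ 22.71.
So α = 0.35·22.71 ≈ 7.95, β = 0.65·22.71 ≈ 14.76.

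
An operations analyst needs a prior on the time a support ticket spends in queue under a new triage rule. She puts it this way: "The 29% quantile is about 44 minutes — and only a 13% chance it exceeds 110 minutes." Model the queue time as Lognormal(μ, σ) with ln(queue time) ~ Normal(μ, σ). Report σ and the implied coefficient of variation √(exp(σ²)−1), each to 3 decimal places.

If T ~ Lognormal(μ,σ) then ln T ~ Normal(μ,σ), so the p-quantile of ln T is μ + z_p·σ.
ln(44) = 3.784 and ln(110) = 4.7; z_{0.29} = -0.5534, z_{0.87} = 1.126.
σ = (4.7 − 3.784)/(1.126 − (-0.5534)) = 0.545.
μ = 3.784 − (-0.5534)·0.545 = 4.086.
CV = √(exp(σ²)−1) = √(exp(0.2976)−1) = 0.589.

σ ≈ 0.545, CV ≈ 0.589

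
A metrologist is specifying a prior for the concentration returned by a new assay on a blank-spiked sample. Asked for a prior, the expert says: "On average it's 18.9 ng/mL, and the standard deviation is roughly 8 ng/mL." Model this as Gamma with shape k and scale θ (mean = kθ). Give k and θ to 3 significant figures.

For Gamma(k, scale θ): mean = kθ, variance = kθ², so CV = 1/√k.
CV = SD/mean = 8/18.9 = 0.4233, hence k = 1/CV² = 5.58.
Then θ = mean/k = 18.9/5.58 = 3.39.

k ≈ 5.58, θ ≈ 3.39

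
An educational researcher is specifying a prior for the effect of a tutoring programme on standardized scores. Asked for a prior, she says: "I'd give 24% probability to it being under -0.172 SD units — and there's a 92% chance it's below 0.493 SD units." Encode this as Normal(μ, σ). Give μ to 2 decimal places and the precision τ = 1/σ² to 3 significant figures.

μ = 0.05, τ = 10.1

The p-quantile of Normal(μ,σ) is μ + z_p·σ, with z_{0.24} = -0.7063 and z_{0.92} = 1.405.
Eliminate σ: μ = (z₂·x₁ − z₁·x₂)/(z₂ − z₁) = (1.405·-0.172 − (-0.7063)·0.493)/2.111 = 0.05.
Then σ = (x₂ − x₁)/(z₂ − z₁) = (0.493 − -0.172)/2.111 = 0.31.
Precision τ = 1/σ² = 1/0.315² = 10.1.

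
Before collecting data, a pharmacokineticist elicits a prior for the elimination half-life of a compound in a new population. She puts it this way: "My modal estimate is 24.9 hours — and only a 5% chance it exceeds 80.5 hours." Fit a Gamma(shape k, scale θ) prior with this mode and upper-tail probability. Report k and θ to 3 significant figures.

Gamma(k,θ) with k>1 has mode (k−1)θ, so θ = 24.9/(k−1).
Need P(X < 80.5) = 0.95 with θ tied to k this way. Start at k = 2, θ = 24.9: P(X<80.5) ≈ 0.833.
Too low — raise k to concentrate. Iterating converges to k ≈ 2.9.
Then θ = 24.9/(2.9−1) ≈ 13.1.

k ≈ 2.9, θ ≈ 13.1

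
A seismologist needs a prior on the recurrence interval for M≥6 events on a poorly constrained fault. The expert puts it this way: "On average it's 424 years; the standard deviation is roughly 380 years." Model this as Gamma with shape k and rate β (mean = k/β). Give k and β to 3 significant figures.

k ≈ 1.24, β ≈ 0.00294

For Gamma(k, rate β): mean = k/β, variance = k/β², so CV = 1/√k.
CV = SD/mean = 380/424 = 0.8962, hence k = 1/CV² = 1.24.
Then β = k/mean = 1.24/424 = 0.00294.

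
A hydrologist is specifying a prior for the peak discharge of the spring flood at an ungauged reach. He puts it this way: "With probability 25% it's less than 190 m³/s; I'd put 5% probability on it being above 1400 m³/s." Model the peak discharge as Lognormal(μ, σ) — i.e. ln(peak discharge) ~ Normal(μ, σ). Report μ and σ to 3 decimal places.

If T ~ Lognormal(μ,σ) then ln T ~ Normal(μ,σ), so the p-quantile of ln T is μ + z_p·σ.
ln(190) = 5.247 and ln(1400) = 7.244; z_{0.25} = -0.6745, z_{0.95} = 1.645.
σ = (7.244 − 5.247)/(1.645 − (-0.6745)) = 0.861.
μ = 5.247 − (-0.6745)·0.861 = 5.828.

μ ≈ 5.828, σ ≈ 0.861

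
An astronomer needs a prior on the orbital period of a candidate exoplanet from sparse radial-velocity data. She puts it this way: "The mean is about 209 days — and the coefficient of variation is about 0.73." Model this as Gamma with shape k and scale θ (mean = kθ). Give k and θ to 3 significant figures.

k ≈ 1.88, θ ≈ 111

For Gamma(k, scale θ): mean = kθ, variance = kθ², so CV = 1/√k.
CV = 0.73, hence k = 1/CV² = 1.88.
Then θ = mean/k = 209/1.88 = 111.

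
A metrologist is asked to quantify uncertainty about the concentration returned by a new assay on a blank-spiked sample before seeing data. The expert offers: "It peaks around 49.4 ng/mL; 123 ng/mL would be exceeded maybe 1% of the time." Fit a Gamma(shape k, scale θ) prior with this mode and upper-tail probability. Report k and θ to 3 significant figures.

Gamma(k,θ) with k>1 has mode (k−1)θ, so θ = 49.4/(k−1).
Need P(X < 123) = 0.99 with θ tied to k this way. Start at k = 2, θ = 49.4: P(X<123) ≈ 0.711.
Too low — raise k to concentrate. Iterating converges to k ≈ 6.65.
Then θ = 49.4/(6.65−1) ≈ 8.75.

k ≈ 6.65, θ ≈ 8.75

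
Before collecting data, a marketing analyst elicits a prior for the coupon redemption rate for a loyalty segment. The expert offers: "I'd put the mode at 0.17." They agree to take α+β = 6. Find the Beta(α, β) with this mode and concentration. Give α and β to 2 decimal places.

For α,β > 1 the Beta mode is (α−1)/(α+β−2). With α+β = 6, the mode is (α−1)/4.
Set (α−1)/4 = 0.17 → α = 1 + 0.17·4 = 1.68.
β = 6 − α = 4.32.

α = 1.68, β = 4.32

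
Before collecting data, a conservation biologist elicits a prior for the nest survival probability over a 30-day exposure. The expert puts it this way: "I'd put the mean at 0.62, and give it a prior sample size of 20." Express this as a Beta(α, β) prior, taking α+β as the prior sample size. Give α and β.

α = 12.4, β = 7.6

Under the effective-sample-size interpretation, Beta(α, β) has prior mean α/(α+β) and prior sample size α+β.
So α+β = 20 and α/(α+β) = 0.62, giving α = 0.62·20 = 12.4 and β = 20 − 12.4 = 7.6.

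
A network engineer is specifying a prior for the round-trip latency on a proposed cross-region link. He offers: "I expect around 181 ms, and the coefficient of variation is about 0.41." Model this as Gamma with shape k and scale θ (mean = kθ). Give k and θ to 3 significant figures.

k ≈ 5.95, θ ≈ 30.4

For Gamma(k, scale θ): mean = kθ, variance = kθ², so CV = 1/√k.
CV = 0.41, hence k = 1/CV² = 5.95.
Then θ = mean/k = 181/5.95 = 30.4.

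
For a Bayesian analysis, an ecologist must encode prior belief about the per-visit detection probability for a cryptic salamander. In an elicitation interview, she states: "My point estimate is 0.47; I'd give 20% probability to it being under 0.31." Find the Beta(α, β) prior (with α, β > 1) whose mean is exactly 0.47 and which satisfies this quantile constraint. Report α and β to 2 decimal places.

With mean 0.47 fixed, write α = 0.47s, β = 0.53s where s = α+β.
Need P(θ < 0.31) = 0.2 under Beta(0.47s, 0.53s). Normal approximation: (q−m)/√(m(1−m)/s) ≈ z_{0.2} = -0.842, so s ≈ 0.47·0.53·(-0.842)²/(0.31−0.47)² = 6.9.
At s = 6.9: P(θ<0.31) ≈ 0.203. Adjusting to match 0.2 gives s ≈ 7.06.
So α = 0.47·7.06 ≈ 3.32, β = 0.53·7.06 ≈ 3.74.

α ≈ 3.32, β ≈ 3.74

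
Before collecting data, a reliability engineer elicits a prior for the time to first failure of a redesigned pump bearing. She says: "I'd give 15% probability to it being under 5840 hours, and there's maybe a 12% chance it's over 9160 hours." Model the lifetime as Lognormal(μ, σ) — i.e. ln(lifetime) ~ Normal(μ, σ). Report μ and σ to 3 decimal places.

μ ≈ 8.883, σ ≈ 0.204

If T ~ Lognormal(μ,σ) then ln T ~ Normal(μ,σ), so the p-quantile of ln T is μ + z_p·σ.
ln(5840) = 8.672 and ln(9160) = 9.123; z_{0.15} = -1.036, z_{0.88} = 1.175.
σ = (9.123 − 8.672)/(1.175 − (-1.036)) = 0.204.
μ = 8.672 − (-1.036)·0.204 = 8.883.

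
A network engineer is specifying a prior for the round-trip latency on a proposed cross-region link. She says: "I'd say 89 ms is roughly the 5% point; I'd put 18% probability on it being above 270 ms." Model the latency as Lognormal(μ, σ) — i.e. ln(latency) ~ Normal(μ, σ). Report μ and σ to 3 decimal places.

If T ~ Lognormal(μ,σ) then ln T ~ Normal(μ,σ), so the p-quantile of ln T is μ + z_p·σ.
ln(89) = 4.489 and ln(270) = 5.598; z_{0.05} = -1.645, z_{0.82} = 0.9154.
σ = (5.598 − 4.489)/(0.9154 − (-1.645)) = 0.433.
μ = 4.489 − (-1.645)·0.433 = 5.202.

μ ≈ 5.202, σ ≈ 0.433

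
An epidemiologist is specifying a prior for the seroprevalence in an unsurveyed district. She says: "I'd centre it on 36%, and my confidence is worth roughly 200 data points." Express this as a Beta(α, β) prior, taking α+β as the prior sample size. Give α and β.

Under the effective-sample-size interpretation, Beta(α, β) has prior mean α/(α+β) and prior sample size α+β.
So α+β = 200 and α/(α+β) = 0.36, giving α = 0.36·200 = 72 and β = 200 − 72 = 128.

α = 72, β = 128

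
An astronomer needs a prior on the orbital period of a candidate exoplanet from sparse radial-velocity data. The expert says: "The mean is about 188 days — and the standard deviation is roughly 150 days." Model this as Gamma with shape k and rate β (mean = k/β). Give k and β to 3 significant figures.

For Gamma(k, rate β): mean = k/β, variance = k/β², so CV = 1/√k.
CV = SD/mean = 150/188 = 0.7979, hence k = 1/CV² = 1.57.
Then β = k/mean = 1.57/188 = 0.00836.

k ≈ 1.57, β ≈ 0.00836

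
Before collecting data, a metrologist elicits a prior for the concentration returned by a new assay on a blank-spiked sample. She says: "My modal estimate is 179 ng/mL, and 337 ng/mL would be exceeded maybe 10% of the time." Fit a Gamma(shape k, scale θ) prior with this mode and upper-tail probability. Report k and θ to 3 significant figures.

Gamma(k,θ) with k>1 has mode (k−1)θ, so θ = 179/(k−1).
Need P(X < 337) = 0.9 with θ tied to k this way. Start at k = 2, θ = 179: P(X<337) ≈ 0.561.
Too low — raise k to concentrate. Iterating converges to k ≈ 5.77.
Then θ = 179/(5.77−1) ≈ 37.5.

k ≈ 5.77, θ ≈ 37.5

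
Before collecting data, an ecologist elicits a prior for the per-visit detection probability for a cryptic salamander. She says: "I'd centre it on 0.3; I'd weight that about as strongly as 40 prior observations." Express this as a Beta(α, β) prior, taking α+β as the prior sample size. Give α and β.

Under the effective-sample-size interpretation, Beta(α, β) has prior mean α/(α+β) and prior sample size α+β.
So α+β = 40 and α/(α+β) = 0.3, giving α = 0.3·40 = 12 and β = 40 − 12 = 28.

α = 12, β = 28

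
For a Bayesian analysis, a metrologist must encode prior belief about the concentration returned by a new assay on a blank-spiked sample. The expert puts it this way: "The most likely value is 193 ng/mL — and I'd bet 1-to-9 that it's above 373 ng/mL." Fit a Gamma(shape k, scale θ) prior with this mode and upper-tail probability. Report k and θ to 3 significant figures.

k ≈ 5.41, θ ≈ 43.8

Gamma(k,θ) with k>1 has mode (k−1)θ, so θ = 193/(k−1).
Need P(X < 373) = 0.9 with θ tied to k this way. Start at k = 2, θ = 193: P(X<373) ≈ 0.575.
Too low — raise k to concentrate. Iterating converges to k ≈ 5.41.
Then θ = 193/(5.41−1) ≈ 43.8.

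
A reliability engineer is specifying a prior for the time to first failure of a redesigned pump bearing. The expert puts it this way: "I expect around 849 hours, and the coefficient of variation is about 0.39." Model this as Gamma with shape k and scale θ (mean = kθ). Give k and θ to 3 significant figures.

For Gamma(k, scale θ): mean = kθ, variance = kθ², so CV = 1/√k.
CV = 0.39, hence k = 1/CV² = 6.57.
Then θ = mean/k = 849/6.57 = 129.

k ≈ 6.57, θ ≈ 129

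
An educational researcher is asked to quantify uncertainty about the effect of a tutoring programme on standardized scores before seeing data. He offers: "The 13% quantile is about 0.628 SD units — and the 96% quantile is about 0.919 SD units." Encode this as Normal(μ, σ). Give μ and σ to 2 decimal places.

The p-quantile of Normal(μ,σ) is μ + z_p·σ, with z_{0.13} = -1.126 and z_{0.96} = 1.751.
Eliminate σ: μ = (z₂·x₁ − z₁·x₂)/(z₂ − z₁) = (1.751·0.628 − (-1.126)·0.919)/2.877 = 0.74.
Then σ = (x₂ − x₁)/(z₂ − z₁) = (0.919 − 0.628)/2.877 = 0.10.

μ = 0.74, σ = 0.10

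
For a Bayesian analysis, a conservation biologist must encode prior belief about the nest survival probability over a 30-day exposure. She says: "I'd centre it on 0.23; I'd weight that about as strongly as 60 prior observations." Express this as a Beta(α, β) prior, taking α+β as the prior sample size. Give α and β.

α = 13.8, β = 46.2

Under the effective-sample-size interpretation, Beta(α, β) has prior mean α/(α+β) and prior sample size α+β.
So α+β = 60 and α/(α+β) = 0.23, giving α = 0.23·60 = 13.8 and β = 60 − 13.8 = 46.2.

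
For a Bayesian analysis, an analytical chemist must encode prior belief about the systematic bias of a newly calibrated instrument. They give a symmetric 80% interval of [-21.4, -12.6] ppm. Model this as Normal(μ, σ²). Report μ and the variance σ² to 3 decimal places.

A symmetric 80% interval runs μ ± z·σ with z = 1.282.
Half-width = 4.4, so σ = 4.4/1.282 = 3.4333 and σ² = 11.788.
μ is the interval midpoint, -17.000.

μ = -17.000, σ² = 11.788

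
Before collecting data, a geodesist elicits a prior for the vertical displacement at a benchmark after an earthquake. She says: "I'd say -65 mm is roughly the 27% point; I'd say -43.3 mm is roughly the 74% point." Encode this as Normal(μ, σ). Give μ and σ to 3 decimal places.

μ = -54.414, σ = 17.275

The p-quantile of Normal(μ,σ) is μ + z_p·σ, with z_{0.27} = -0.6128 and z_{0.74} = 0.6433.
Eliminate σ: μ = (z₂·x₁ − z₁·x₂)/(z₂ − z₁) = (0.6433·-65 − (-0.6128)·-43.3)/1.256 = -54.414.
Then σ = (x₂ − x₁)/(z₂ − z₁) = (-43.3 − -65)/1.256 = 17.275.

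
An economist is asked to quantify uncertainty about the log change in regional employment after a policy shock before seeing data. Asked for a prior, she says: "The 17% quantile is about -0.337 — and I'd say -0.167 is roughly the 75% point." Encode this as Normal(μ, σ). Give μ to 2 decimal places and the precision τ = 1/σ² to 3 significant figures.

μ = -0.24, τ = 91.8

The p-quantile of Normal(μ,σ) is μ + z_p·σ, with z_{0.17} = -0.9542 and z_{0.75} = 0.6745.
Eliminate σ: μ = (z₂·x₁ − z₁·x₂)/(z₂ − z₁) = (0.6745·-0.337 − (-0.9542)·-0.167)/1.629 = -0.24.
Then σ = (x₂ − x₁)/(z₂ − z₁) = (-0.167 − -0.337)/1.629 = 0.10.
Precision τ = 1/σ² = 1/0.1044² = 91.8.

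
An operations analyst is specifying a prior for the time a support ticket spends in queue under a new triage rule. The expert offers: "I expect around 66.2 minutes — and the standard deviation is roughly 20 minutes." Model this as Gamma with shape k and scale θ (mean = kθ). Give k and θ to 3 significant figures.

For Gamma(k, scale θ): mean = kθ, variance = kθ², so CV = 1/√k.
CV = SD/mean = 20/66.2 = 0.3021, hence k = 1/CV² = 11.
Then θ = mean/k = 66.2/11 = 6.04.

k ≈ 11, θ ≈ 6.04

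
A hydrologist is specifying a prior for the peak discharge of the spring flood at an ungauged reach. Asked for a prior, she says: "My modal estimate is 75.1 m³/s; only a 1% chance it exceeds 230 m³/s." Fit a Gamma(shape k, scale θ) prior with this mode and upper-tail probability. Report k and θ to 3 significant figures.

k ≈ 4.58, θ ≈ 21

Gamma(k,θ) with k>1 has mode (k−1)θ, so θ = 75.1/(k−1).
Need P(X < 230) = 0.99 with θ tied to k this way. Start at k = 2, θ = 75.1: P(X<230) ≈ 0.810.
Too low — raise k to concentrate. Iterating converges to k ≈ 4.58.
Then θ = 75.1/(4.58−1) ≈ 21.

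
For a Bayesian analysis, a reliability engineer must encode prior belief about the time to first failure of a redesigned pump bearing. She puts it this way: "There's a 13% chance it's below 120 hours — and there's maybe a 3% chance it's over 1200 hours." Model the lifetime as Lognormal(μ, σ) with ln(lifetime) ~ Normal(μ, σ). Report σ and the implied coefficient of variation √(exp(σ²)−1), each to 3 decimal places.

If T ~ Lognormal(μ,σ) then ln T ~ Normal(μ,σ), so the p-quantile of ln T is μ + z_p·σ.
ln(120) = 4.787 and ln(1200) = 7.09; z_{0.13} = -1.126, z_{0.97} = 1.881.
σ = (7.09 − 4.787)/(1.881 − (-1.126)) = 0.766.
μ = 4.787 − (-1.126)·0.766 = 5.650.
CV = √(exp(σ²)−1) = √(exp(0.5863)−1) = 0.893.

σ ≈ 0.766, CV ≈ 0.893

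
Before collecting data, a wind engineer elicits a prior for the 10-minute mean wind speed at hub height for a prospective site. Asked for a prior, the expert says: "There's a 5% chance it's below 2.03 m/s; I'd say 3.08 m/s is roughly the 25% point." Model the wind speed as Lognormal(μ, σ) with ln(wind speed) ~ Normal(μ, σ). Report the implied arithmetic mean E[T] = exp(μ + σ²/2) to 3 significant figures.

E[T] ≈ 4.51 m/s

If T ~ Lognormal(μ,σ) then ln T ~ Normal(μ,σ), so the p-quantile of ln T is μ + z_p·σ.
ln(2.03) = 0.708 and ln(3.08) = 1.125; z_{0.05} = -1.645, z_{0.25} = -0.6745.
σ = (1.125 − 0.708)/(-0.6745 − (-1.645)) = 0.430.
μ = 0.708 − (-1.645)·0.430 = 1.415.
E[T] = exp(μ + σ²/2) = exp(1.415 + 0.0923) = 4.51 m/s.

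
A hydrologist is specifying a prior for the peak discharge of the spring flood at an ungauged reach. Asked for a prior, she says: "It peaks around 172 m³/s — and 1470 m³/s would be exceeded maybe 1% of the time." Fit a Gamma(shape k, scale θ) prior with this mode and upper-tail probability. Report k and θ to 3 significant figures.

k ≈ 1.71, θ ≈ 241

Gamma(k,θ) with k>1 has mode (k−1)θ, so θ = 172/(k−1).
Need P(X < 1470) = 0.99 with θ tied to k this way. Start at k = 2, θ = 172: P(X<1470) ≈ 0.998.
Too high — lower k to spread out. Iterating converges to k ≈ 1.71.
Then θ = 172/(1.71−1) ≈ 241.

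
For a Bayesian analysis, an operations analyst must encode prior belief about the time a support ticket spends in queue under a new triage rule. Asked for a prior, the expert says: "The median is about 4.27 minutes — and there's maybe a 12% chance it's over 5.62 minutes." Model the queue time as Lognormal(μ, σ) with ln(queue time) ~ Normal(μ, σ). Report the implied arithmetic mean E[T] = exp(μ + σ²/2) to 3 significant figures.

If T ~ Lognormal(μ,σ) then ln T ~ Normal(μ,σ), so the p-quantile of ln T is μ + z_p·σ.
ln(4.27) = 1.452 and ln(5.62) = 1.726; z_{0.5} = 0, z_{0.88} = 1.175.
σ = (1.726 − 1.452)/(1.175 − (0)) = 0.234.
μ = 1.452 − (0)·0.234 = 1.452.
E[T] = exp(μ + σ²/2) = exp(1.452 + 0.0273) = 4.39 minutes.

E[T] ≈ 4.39 minutes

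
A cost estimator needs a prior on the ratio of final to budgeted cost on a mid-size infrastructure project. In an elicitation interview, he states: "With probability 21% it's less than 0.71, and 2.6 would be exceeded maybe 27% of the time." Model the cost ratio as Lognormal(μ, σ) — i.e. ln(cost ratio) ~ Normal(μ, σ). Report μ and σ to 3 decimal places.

μ ≈ 0.395, σ ≈ 0.915

If T ~ Lognormal(μ,σ) then ln T ~ Normal(μ,σ), so the p-quantile of ln T is μ + z_p·σ.
ln(0.71) = -0.3425 and ln(2.6) = 0.9555; z_{0.21} = -0.8064, z_{0.73} = 0.6128.
σ = (0.9555 − -0.3425)/(0.6128 − (-0.8064)) = 0.915.
μ = -0.3425 − (-0.8064)·0.915 = 0.395.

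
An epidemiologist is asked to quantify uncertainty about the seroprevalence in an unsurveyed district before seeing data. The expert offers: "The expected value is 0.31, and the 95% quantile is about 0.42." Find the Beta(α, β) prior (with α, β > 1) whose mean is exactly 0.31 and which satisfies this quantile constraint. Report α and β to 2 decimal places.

α ≈ 15.74, β ≈ 35.03

With mean 0.31 fixed, write α = 0.31s, β = 0.69s where s = α+β.
Need P(θ < 0.42) = 0.95 under Beta(0.31s, 0.69s). Normal approximation: (q−m)/√(m(1−m)/s) ≈ z_{0.95} = 1.64, so s ≈ 0.31·0.69·(1.64)²/(0.42−0.31)² = 47.8.
At s = 47.8: P(θ<0.42) ≈ 0.945. Adjusting to match 0.95 gives s ≈ 50.76.
So α = 0.31·50.76 ≈ 15.74, β = 0.69·50.76 ≈ 35.03.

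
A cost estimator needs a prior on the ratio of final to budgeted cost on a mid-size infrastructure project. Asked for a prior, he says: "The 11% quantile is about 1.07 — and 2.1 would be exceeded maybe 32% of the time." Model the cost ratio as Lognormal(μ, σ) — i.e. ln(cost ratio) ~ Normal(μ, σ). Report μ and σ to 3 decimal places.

μ ≈ 0.556, σ ≈ 0.398

If T ~ Lognormal(μ,σ) then ln T ~ Normal(μ,σ), so the p-quantile of ln T is μ + z_p·σ.
ln(1.07) = 0.06766 and ln(2.1) = 0.7419; z_{0.11} = -1.227, z_{0.68} = 0.4677.
σ = (0.7419 − 0.06766)/(0.4677 − (-1.227)) = 0.398.
μ = 0.06766 − (-1.227)·0.398 = 0.556.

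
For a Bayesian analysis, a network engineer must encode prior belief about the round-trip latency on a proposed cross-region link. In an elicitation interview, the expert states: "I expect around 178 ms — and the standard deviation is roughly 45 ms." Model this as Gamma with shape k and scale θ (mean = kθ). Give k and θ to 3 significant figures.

k ≈ 15.6, θ ≈ 11.4

For Gamma(k, scale θ): mean = kθ, variance = kθ², so CV = 1/√k.
CV = SD/mean = 45/178 = 0.2528, hence k = 1/CV² = 15.6.
Then θ = mean/k = 178/15.6 = 11.4.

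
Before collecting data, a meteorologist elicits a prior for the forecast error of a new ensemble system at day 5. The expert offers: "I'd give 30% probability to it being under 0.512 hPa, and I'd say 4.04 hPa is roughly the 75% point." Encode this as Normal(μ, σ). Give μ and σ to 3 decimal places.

For Normal(μ,σ), the p-quantile is μ + z_p·σ. Here z_{0.3} = -0.5244, z_{0.75} = 0.6745.
So 0.512 = μ − 0.5244σ and 4.04 = μ + 0.6745σ.
Subtracting: σ = (4.04 − 0.512)/(0.6745 − (-0.5244)) = 2.943.
Then μ = 0.512 − (-0.5244)·2.943 = 2.055.

μ = 2.055, σ = 2.943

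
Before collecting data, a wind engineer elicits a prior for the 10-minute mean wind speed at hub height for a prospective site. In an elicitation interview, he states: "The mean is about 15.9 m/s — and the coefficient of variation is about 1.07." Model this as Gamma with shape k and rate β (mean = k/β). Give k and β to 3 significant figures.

For Gamma(k, rate β): mean = k/β, variance = k/β², so CV = 1/√k.
CV = 1.07, hence k = 1/CV² = 0.873.
Then β = k/mean = 0.873/15.9 = 0.0549.

k ≈ 0.873, β ≈ 0.0549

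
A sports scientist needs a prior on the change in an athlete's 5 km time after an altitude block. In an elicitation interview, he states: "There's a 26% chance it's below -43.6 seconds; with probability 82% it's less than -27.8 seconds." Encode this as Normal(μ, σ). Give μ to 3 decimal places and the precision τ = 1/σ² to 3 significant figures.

μ = -37.079, τ = 0.00973

The p-quantile of Normal(μ,σ) is μ + z_p·σ, with z_{0.26} = -0.6433 and z_{0.82} = 0.9154.
Eliminate σ: μ = (z₂·x₁ − z₁·x₂)/(z₂ − z₁) = (0.9154·-43.6 − (-0.6433)·-27.8)/1.559 = -37.079.
Then σ = (x₂ − x₁)/(z₂ − z₁) = (-27.8 − -43.6)/1.559 = 10.137.
Precision τ = 1/σ² = 1/10.14² = 0.00973.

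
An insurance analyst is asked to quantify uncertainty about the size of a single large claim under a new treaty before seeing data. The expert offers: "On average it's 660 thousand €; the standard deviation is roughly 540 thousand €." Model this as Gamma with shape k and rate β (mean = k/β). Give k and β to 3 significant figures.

For Gamma(k, rate β): mean = k/β, variance = k/β², so CV = 1/√k.
CV = SD/mean = 540/660 = 0.8182, hence k = 1/CV² = 1.49.
Then β = k/mean = 1.49/660 = 0.00226.

k ≈ 1.49, β ≈ 0.00226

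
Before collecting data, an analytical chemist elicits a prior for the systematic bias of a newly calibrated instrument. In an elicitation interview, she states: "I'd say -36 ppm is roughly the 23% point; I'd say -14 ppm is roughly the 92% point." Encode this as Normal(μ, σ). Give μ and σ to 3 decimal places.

For Normal(μ,σ), the p-quantile is μ + z_p·σ. Here z_{0.23} = -0.7388, z_{0.92} = 1.405.
So -36 = μ − 0.7388σ and -14 = μ + 1.405σ.
Subtracting: σ = (-14 − -36)/(1.405 − (-0.7388)) = 10.262.
Then μ = -36 − (-0.7388)·10.262 = -28.418.

μ = -28.418, σ = 10.262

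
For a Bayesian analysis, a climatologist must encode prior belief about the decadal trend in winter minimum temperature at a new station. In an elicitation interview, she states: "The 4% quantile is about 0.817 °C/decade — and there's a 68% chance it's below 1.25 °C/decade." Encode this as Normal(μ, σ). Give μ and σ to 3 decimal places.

μ = 1.159, σ = 0.195

For Normal(μ,σ), the p-quantile is μ + z_p·σ. Here z_{0.04} = -1.751, z_{0.68} = 0.4677.
So 0.817 = μ − 1.751σ and 1.25 = μ + 0.4677σ.
Subtracting: σ = (1.25 − 0.817)/(0.4677 − (-1.751)) = 0.195.
Then μ = 0.817 − (-1.751)·0.195 = 1.159.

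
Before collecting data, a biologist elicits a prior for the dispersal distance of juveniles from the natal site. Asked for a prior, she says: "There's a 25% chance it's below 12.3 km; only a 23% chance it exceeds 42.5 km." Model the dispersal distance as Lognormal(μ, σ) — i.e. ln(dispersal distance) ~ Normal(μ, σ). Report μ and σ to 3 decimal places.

μ ≈ 3.101, σ ≈ 0.877

If T ~ Lognormal(μ,σ) then ln T ~ Normal(μ,σ), so the p-quantile of ln T is μ + z_p·σ.
ln(12.3) = 2.51 and ln(42.5) = 3.75; z_{0.25} = -0.6745, z_{0.77} = 0.7388.
σ = (3.75 − 2.51)/(0.7388 − (-0.6745)) = 0.877.
μ = 2.51 − (-0.6745)·0.877 = 3.101.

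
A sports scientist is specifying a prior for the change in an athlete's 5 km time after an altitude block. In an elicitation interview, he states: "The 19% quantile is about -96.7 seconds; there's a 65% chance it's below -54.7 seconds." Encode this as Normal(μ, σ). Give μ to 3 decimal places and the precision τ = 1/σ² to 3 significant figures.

μ = -67.511, τ = 0.000905

For Normal(μ,σ), the p-quantile is μ + z_p·σ. Here z_{0.19} = -0.8779, z_{0.65} = 0.3853.
So -96.7 = μ − 0.8779σ and -54.7 = μ + 0.3853σ.
Subtracting: σ = (-54.7 − -96.7)/(0.3853 − (-0.8779)) = 33.248.
Then μ = -96.7 − (-0.8779)·33.248 = -67.511.
Precision τ = 1/σ² = 1/33.25² = 0.000905.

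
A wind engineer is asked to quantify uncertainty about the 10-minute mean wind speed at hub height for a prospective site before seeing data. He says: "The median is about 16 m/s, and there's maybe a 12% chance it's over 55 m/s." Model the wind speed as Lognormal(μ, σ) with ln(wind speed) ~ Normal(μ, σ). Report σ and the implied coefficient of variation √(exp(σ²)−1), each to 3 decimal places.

σ ≈ 1.051, CV ≈ 1.420

If T ~ Lognormal(μ,σ) then ln T ~ Normal(μ,σ), so the p-quantile of ln T is μ + z_p·σ.
ln(16) = 2.773 and ln(55) = 4.007; z_{0.5} = 0, z_{0.88} = 1.175.
σ = (4.007 − 2.773)/(1.175 − (0)) = 1.051.
μ = 2.773 − (0)·1.051 = 2.773.
CV = √(exp(σ²)−1) = √(exp(1.1043)−1) = 1.420.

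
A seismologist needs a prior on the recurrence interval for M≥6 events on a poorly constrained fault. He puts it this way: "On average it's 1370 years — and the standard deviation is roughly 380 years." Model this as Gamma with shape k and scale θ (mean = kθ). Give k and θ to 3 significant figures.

k ≈ 13, θ ≈ 105

For Gamma(k, scale θ): mean = kθ, variance = kθ², so CV = 1/√k.
CV = SD/mean = 380/1370 = 0.2774, hence k = 1/CV² = 13.
Then θ = mean/k = 1370/13 = 105.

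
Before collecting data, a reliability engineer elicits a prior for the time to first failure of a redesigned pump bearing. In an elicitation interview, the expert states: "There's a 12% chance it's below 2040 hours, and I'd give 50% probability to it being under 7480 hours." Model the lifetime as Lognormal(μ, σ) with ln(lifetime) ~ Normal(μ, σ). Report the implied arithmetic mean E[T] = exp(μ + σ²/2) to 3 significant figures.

If T ~ Lognormal(μ,σ) then ln T ~ Normal(μ,σ), so the p-quantile of ln T is μ + z_p·σ.
ln(2040) = 7.621 and ln(7480) = 8.92; z_{0.12} = -1.175, z_{0.5} = 0.
σ = (8.92 − 7.621)/(0 − (-1.175)) = 1.106.
μ = 7.621 − (-1.175)·1.106 = 8.920.
E[T] = exp(μ + σ²/2) = exp(8.920 + 0.6114) = 13800 hours.

E[T] ≈ 13800 hours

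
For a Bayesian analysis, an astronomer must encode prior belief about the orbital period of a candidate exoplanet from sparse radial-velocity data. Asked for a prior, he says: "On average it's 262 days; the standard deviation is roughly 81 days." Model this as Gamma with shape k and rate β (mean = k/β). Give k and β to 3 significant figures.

k ≈ 10.5, β ≈ 0.0399

For Gamma(k, rate β): mean = k/β, variance = k/β², so CV = 1/√k.
CV = SD/mean = 81/262 = 0.3092, hence k = 1/CV² = 10.5.
Then β = k/mean = 10.5/262 = 0.0399.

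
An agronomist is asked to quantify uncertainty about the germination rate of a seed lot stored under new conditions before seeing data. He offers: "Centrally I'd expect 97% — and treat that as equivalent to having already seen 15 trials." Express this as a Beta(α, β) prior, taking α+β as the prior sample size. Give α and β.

α = 14.55, β = 0.45

Under the effective-sample-size interpretation, Beta(α, β) has prior mean α/(α+β) and prior sample size α+β.
So α+β = 15 and α/(α+β) = 0.97, giving α = 0.97·15 = 14.55 and β = 15 − 14.55 = 0.45.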